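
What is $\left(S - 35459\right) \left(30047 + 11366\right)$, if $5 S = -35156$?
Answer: $- \frac{8798233263}{5} \approx -1.7596 \cdot 10^{9}$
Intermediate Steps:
$S = - \frac{35156}{5}$ ($S = \frac{1}{5} \left(-35156\right) = - \frac{35156}{5} \approx -7031.2$)
$\left(S - 35459\right) \left(30047 + 11366\right) = \left(- \frac{35156}{5} - 35459\right) \left(30047 + 11366\right) = \left(- \frac{212451}{5}\right) 41413 = - \frac{8798233263}{5}$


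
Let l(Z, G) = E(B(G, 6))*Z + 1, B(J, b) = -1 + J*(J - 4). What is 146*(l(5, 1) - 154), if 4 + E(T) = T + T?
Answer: -31098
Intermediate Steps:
B(J, b) = -1 + J*(-4 + J)
E(T) = -4 + 2*T (E(T) = -4 + (T + T) = -4 + 2*T)
l(Z, G) = 1 + Z*(-6 - 8*G + 2*G²) (l(Z, G) = (-4 + 2*(-1 + G² - 4*G))*Z + 1 = (-4 + (-2 - 8*G + 2*G²))*Z + 1 = (-6 - 8*G + 2*G²)*Z + 1 = Z*(-6 - 8*G + 2*G²) + 1 = 1 + Z*(-6 - 8*G + 2*G²))
146*(l(5, 1) - 154) = 146*((1 - 2*5*(3 - 1*1² + 4*1)) - 154) = 146*((1 - 2*5*(3 - 1*1 + 4)) - 154) = 146*((1 - 2*5*(3 - 1 + 4)) - 154) = 146*((1 - 2*5*6) - 154) = 146*((1 - 60) - 154) = 146*(-59 - 154) = 146*(-213) = -31098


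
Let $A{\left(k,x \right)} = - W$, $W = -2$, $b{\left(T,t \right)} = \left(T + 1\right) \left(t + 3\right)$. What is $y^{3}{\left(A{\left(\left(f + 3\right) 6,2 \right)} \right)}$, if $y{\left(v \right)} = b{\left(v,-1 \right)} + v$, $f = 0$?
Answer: $512$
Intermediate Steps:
$b{\left(T,t \right)} = \left(1 + T\right) \left(3 + t\right)$
$A{\left(k,x \right)} = 2$ ($A{\left(k,x \right)} = \left(-1\right) \left(-2\right) = 2$)
$y{\left(v \right)} = 2 + 3 v$ ($y{\left(v \right)} = \left(3 - 1 + 3 v + v \left(-1\right)\right) + v = \left(3 - 1 + 3 v - v\right) + v = \left(2 + 2 v\right) + v = 2 + 3 v$)
$y^{3}{\left(A{\left(\left(f + 3\right) 6,2 \right)} \right)} = \left(2 + 3 \cdot 2\right)^{3} = \left(2 + 6\right)^{3} = 8^{3} = 512$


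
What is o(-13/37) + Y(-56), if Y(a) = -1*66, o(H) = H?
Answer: -2455/37 ≈ -66.351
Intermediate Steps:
Y(a) = -66
o(-13/37) + Y(-56) = -13/37 - 66 = -2455/37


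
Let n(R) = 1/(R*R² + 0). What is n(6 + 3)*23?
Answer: 23/729 ≈ 0.031550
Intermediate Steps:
n(R) = R⁻³ (n(R) = 1/(R³ + 0) = 1/(R³) = R⁻³)
n(6 + 3)*23 = 23/(6 + 3)³ = 23/9³ = (1/729)*23 = 23/729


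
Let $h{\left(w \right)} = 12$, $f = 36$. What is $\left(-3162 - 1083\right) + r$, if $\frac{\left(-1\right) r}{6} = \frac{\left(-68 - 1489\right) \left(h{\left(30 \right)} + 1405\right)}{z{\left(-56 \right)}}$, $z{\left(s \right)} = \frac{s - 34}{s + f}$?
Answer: $2937447$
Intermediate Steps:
$z{\left(s \right)} = \frac{-34 + s}{36 + s}$ ($z{\left(s \right)} = \frac{s - 34}{s + 36} = \frac{-34 + s}{36 + s}$)
$r = 2941692$ ($r = - 6 \frac{\left(-68 - 1489\right) \left(12 + 1405\right)}{\frac{1}{36 - 56} \left(-34 - 56\right)} = - 6 \frac{\left(-1557\right) 1417}{\frac{1}{-20} \left(-90\right)} = - 6 \left(- \frac{2206269}{\left(- \frac{1}{20}\right) \left(-90\right)}\right) = - 6 \left(- \frac{2206269}{\frac{9}{2}}\right) = - 6 \left(\left(-2206269\right) \frac{2}{9}\right) = \left(-6\right) \left(-490282\right) = 2941692$)
$\left(-3162 - 1083\right) + r = \left(-3162 - 1083\right) + 2941692 = -4245 + 2941692 = 2937447$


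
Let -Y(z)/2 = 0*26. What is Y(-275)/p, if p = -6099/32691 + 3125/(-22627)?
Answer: 0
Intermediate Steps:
Y(z) = 0 (Y(z) = -0*26 = -2*0 = 0)
p = -4709048/14503907 (p = -6099*1/32691 + 3125*(-1/22627) = -2033/10897 - 3125/22627 = -4709048/14503907 ≈ -0.32467)
Y(-275)/p = 0/(-4709048/14503907) = 0*(-14503907/4709048) = 0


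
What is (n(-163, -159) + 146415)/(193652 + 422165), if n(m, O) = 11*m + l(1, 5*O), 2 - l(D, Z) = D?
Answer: 144623/615817 ≈ 0.23485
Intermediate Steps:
l(D, Z) = 2 - D
n(m, O) = 1 + 11*m (n(m, O) = 11*m + (2 - 1*1) = 11*m + (2 - 1) = 11*m + 1 = 1 + 11*m)
(n(-163, -159) + 146415)/(193652 + 422165) = ((1 + 11*(-163)) + 146415)/(193652 + 422165) = ((1 - 1793) + 146415)/615817 = (-1792 + 146415)*(1/615817) = 144623*(1/615817) = 144623/615817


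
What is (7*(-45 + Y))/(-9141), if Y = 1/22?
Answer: 6923/201102 ≈ 0.034425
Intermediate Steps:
Y = 1/22 ≈ 0.045455
(7*(-45 + Y))/(-9141) = (7*(-45 + 1/22))/(-9141) = (7*(-989/22))*(-1/9141) = -6923/22*(-1/9141) = 6923/201102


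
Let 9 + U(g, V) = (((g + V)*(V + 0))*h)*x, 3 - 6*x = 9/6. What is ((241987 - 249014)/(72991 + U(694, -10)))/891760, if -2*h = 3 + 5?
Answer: -7027/71182066720 ≈ -9.8719e-8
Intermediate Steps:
h = -4 (h = -(3 + 5)/2 = -½*8 = -4)
x = ¼ (x = ½ - 3/(2*6) = ½ - ⅙*3/2 = ½ - ¼ = ¼ ≈ 0.25000)
U(g, V) = -9 - V*(V + g) (U(g, V) = -9 + (((g + V)*(V + 0))*(-4))*(¼) = -9 + (((V + g)*V)*(-4))*(¼) = -9 + ((V*(V + g))*(-4))*(¼) = -9 - 4*V*(V + g)*(¼) = -9 - V*(V + g))
((241987 - 249014)/(72991 + U(694, -10)))/891760 = ((241987 - 249014)/(72991 + (-9 - 1*(-10)² - 1*(-10)*694)))/891760 = -7027/(72991 + (-9 - 1*100 + 6940))*(1/891760) = -7027/(72991 + (-9 - 100 + 6940))*(1/891760) = -7027/(72991 + 6831)*(1/891760) = -7027/79822*(1/891760) = -7027*1/79822*(1/891760) = -7027/79822*1/891760 = -7027/71182066720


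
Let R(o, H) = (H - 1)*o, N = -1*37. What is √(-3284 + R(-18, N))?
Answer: 10*I*√26 ≈ 50.99*I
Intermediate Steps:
N = -37
R(o, H) = o*(-1 + H) (R(o, H) = (-1 + H)*o = o*(-1 + H))
√(-3284 + R(-18, N)) = √(-3284 - 18*(-1 - 37)) = √(-3284 - 18*(-38)) = √(-3284 + 684) = √(-2600) = 10*I*√26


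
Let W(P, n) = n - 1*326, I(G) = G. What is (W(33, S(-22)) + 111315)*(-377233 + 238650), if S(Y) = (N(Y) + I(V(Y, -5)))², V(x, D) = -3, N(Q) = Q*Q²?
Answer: -15736763462570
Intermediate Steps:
N(Q) = Q³
S(Y) = (-3 + Y³)² (S(Y) = (Y³ - 3)² = (-3 + Y³)²)
W(P, n) = -326 + n (W(P, n) = n - 326 = -326 + n)
(W(33, S(-22)) + 111315)*(-377233 + 238650) = ((-326 + (-3 + (-22)³)²) + 111315)*(-377233 + 238650) = ((-326 + (-3 - 10648)²) + 111315)*(-138583) = ((-326 + (-10651)²) + 111315)*(-138583) = ((-326 + 113443801) + 111315)*(-138583) = (113443475 + 111315)*(-138583) = 113554790*(-138583) = -15736763462570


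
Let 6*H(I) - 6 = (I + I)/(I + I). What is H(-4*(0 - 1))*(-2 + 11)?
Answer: 21/2 ≈ 10.500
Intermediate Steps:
H(I) = 7/6 (H(I) = 1 + ((I + I)/(I + I))/6 = 1 + ((2*I)/((2*I)))/6 = 1 + ((2*I)*(1/(2*I)))/6 = 1 + (1/6)*1 = 1 + 1/6 = 7/6)
H(-4*(0 - 1))*(-2 + 11) = 7*(-2 + 11)/6 = (7/6)*9 = 21/2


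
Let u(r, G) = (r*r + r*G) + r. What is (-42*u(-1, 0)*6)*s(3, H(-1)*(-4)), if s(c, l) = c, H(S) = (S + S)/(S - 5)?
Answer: 0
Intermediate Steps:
u(r, G) = r + r² + G*r (u(r, G) = (r² + G*r) + r = r + r² + G*r)
H(S) = 2*S/(-5 + S) (H(S) = (2*S)/(-5 + S) = 2*S/(-5 + S))
(-42*u(-1, 0)*6)*s(3, H(-1)*(-4)) = -42*(-(1 + 0 - 1))*6*3 = -42*(-1*0)*6*3 = -0*6*3 = -42*0*3 = 0*3 = 0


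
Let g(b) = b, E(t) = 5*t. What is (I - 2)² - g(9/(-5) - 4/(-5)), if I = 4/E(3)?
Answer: 901/225 ≈ 4.0044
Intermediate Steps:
I = 4/15 (I = 4/((5*3)) = 4/15 ≈ 0.26667)
(I - 2)² - g(9/(-5) - 4/(-5)) = (4/15 - 2)² - (9/(-5) - 4/(-5)) = (-26/15)² - (9*(-⅕) - 4*(-⅕)) = 676/225 - (-9/5 + ⅘) = 676/225 - 1*(-1) = 676/225 + 1 = 901/225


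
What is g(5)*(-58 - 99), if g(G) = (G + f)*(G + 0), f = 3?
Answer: -6280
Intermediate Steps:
g(G) = G*(3 + G) (g(G) = (G + 3)*(G + 0) = (3 + G)*G = G*(3 + G))
g(5)*(-58 - 99) = (5*(3 + 5))*(-58 - 99) = (5*8)*(-157) = 40*(-157) = -6280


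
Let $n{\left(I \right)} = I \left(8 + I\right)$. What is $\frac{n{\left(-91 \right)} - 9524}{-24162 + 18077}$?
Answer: $\frac{1971}{6085} \approx 0.32391$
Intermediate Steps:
$\frac{n{\left(-91 \right)} - 9524}{-24162 + 18077} = \frac{- 91 \left(8 - 91\right) - 9524}{-24162 + 18077} = \frac{\left(-91\right) \left(-83\right) - 9524}{-6085} = \left(7553 - 9524\right) \left(- \frac{1}{6085}\right) = \left(-1971\right) \left(- \frac{1}{6085}\right) = \frac{1971}{6085}$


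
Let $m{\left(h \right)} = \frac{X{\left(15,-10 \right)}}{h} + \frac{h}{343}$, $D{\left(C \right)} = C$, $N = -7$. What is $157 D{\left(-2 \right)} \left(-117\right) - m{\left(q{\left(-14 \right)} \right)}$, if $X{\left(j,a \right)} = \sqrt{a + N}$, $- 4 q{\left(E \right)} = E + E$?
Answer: $\frac{1800161}{49} - \frac{i \sqrt{17}}{7} \approx 36738.0 - 0.58902 i$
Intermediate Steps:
$q{\left(E \right)} = - \frac{E}{2}$ ($q{\left(E \right)} = - \frac{E + E}{4} = - \frac{2 E}{4} = - \frac{E}{2}$)
$X{\left(j,a \right)} = \sqrt{-7 + a}$ ($X{\left(j,a \right)} = \sqrt{a - 7} = \sqrt{-7 + a}$)
$m{\left(h \right)} = \frac{h}{343} + \frac{i \sqrt{17}}{h}$ ($m{\left(h \right)} = \frac{\sqrt{-7 - 10}}{h} + \frac{h}{343} = \frac{\sqrt{-17}}{h} + h \frac{1}{343} = \frac{i \sqrt{17}}{h} + \frac{h}{343} = \frac{h}{343} + \frac{i \sqrt{17}}{h}$)
$157 D{\left(-2 \right)} \left(-117\right) - m{\left(q{\left(-14 \right)} \right)} = 157 \left(\left(-2\right) \left(-117\right)\right) - \left(\frac{\left(- \frac{1}{2}\right) \left(-14\right)}{343} + \frac{i \sqrt{17}}{\left(- \frac{1}{2}\right) \left(-14\right)}\right) = 157 \cdot 234 - \left(\frac{1}{343} \cdot 7 + \frac{i \sqrt{17}}{7}\right) = 36738 - \left(\frac{1}{49} + i \sqrt{17} \cdot \frac{1}{7}\right) = 36738 - \left(\frac{1}{49} + \frac{i \sqrt{17}}{7}\right) = \frac{1800161}{49} - \frac{i \sqrt{17}}{7}$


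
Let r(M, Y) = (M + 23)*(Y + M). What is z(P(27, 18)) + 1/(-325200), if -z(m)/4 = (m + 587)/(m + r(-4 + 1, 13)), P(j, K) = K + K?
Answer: -202599659/19186800 ≈ -10.559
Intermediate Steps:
P(j, K) = 2*K
r(M, Y) = (23 + M)*(M + Y)
z(m) = -4*(587 + m)/(200 + m) (z(m) = -4*(m + 587)/(m + ((-4 + 1)² + 23*(-4 + 1) + 23*13 + (-4 + 1)*13)) = -4*(587 + m)/(m + ((-3)² + 23*(-3) + 299 - 3*13)) = -4*(587 + m)/(m + (9 - 69 + 299 - 39)) = -4*(587 + m)/(m + 200) = -4*(587 + m)/(200 + m))
z(P(27, 18)) + 1/(-325200) = 4*(-587 - 2*18)/(200 + 2*18) + 1/(-325200) = 4*(-587 - 1*36)/(200 + 36) - 1/325200 = 4*(-587 - 36)/236 - 1/325200 = 4*(1/236)*(-623) - 1/325200 = -623/59 - 1/325200 = -202599659/19186800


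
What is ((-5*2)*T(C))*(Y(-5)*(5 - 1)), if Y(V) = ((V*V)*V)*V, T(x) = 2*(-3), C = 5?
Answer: 150000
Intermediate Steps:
T(x) = -6
Y(V) = V⁴ (Y(V) = (V²*V)*V = V³*V = V⁴)
((-5*2)*T(C))*(Y(-5)*(5 - 1)) = (-5*2*(-6))*((-5)⁴*(5 - 1)) = (-10*(-6))*(625*4) = 60*2500 = 150000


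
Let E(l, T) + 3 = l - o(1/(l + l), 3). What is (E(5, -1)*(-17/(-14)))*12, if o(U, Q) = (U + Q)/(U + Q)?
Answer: 102/7 ≈ 14.571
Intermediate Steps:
o(U, Q) = 1 (o(U, Q) = (Q + U)/(Q + U) = 1)
E(l, T) = -4 + l (E(l, T) = -3 + (l - 1*1) = -3 + (l - 1) = -3 + (-1 + l) = -4 + l)
(E(5, -1)*(-17/(-14)))*12 = ((-4 + 5)*(-17/(-14)))*12 = (1*(-17*(-1/14)))*12 = (1*(17/14))*12 = (17/14)*12 = 102/7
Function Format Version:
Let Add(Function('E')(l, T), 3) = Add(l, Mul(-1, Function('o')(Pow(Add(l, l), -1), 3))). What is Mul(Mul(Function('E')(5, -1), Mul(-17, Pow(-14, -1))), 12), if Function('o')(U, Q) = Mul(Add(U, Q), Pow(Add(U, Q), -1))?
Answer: Rational(102, 7) ≈ 14.571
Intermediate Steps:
Function('o')(U, Q) = 1 (Function('o')(U, Q) = Mul(Add(Q, U), Pow(Add(Q, U), -1)) = 1)
Function('E')(l, T) = Add(-4, l) (Function('E')(l, T) = Add(-3, Add(l, Mul(-1, 1))) = Add(-3, Add(l, -1)) = Add(-3, Add(-1, l)) = Add(-4, l))
Mul(Mul(Function('E')(5, -1), Mul(-17, Pow(-14, -1))), 12) = Mul(Mul(Add(-4, 5), Mul(-17, Pow(-14, -1))), 12) = Mul(Mul(1, Mul(-17, Rational(-1, 14))), 12) = Mul(Mul(1, Rational(17, 14)), 12) = Mul(Rational(17, 14), 12) = Rational(102, 7)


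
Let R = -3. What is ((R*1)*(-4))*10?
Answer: 120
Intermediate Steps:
((R*1)*(-4))*10 = (-3*1*(-4))*10 = -3*(-4)*10 = 12*10 = 120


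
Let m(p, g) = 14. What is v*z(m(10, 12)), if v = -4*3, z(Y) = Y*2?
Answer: -336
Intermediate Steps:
z(Y) = 2*Y
v = -12
v*z(m(10, 12)) = -24*14 = -12*28 = -336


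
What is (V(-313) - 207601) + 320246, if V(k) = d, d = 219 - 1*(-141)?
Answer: 113005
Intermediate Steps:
d = 360 (d = 219 + 141 = 360)
V(k) = 360
(V(-313) - 207601) + 320246 = (360 - 207601) + 320246 = -207241 + 320246 = 113005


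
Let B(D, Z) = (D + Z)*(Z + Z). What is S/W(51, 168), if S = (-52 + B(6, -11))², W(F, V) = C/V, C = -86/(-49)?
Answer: 13846224/43 ≈ 3.2201e+5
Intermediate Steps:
C = 86/49 (C = -86*(-1/49) = 86/49 ≈ 1.7551)
W(F, V) = 86/(49*V)
B(D, Z) = 2*Z*(D + Z) (B(D, Z) = (D + Z)*(2*Z) = 2*Z*(D + Z))
S = 3364 (S = (-52 + 2*(-11)*(6 - 11))² = (-52 + 2*(-11)*(-5))² = (-52 + 110)² = 58² = 3364)
S/W(51, 168) = 3364/(((86/49)/168)) = 3364/(((86/49)*(1/168))) = 3364/(43/4116) = 3364*(4116/43) = 13846224/43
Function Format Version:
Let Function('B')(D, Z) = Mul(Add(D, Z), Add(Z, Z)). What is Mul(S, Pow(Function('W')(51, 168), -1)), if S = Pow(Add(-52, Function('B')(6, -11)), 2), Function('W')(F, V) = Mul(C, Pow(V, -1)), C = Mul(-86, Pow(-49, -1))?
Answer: Rational(13846224, 43) ≈ 3.2201e+5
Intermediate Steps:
C = Rational(86, 49) (C = Mul(-86, Rational(-1, 49)) = Rational(86, 49) ≈ 1.7551)
Function('W')(F, V) = Mul(Rational(86, 49), Pow(V, -1))
Function('B')(D, Z) = Mul(2, Z, Add(D, Z)) (Function('B')(D, Z) = Mul(Add(D, Z), Mul(2, Z)) = Mul(2, Z, Add(D, Z)))
S = 3364 (S = Pow(Add(-52, Mul(2, -11, Add(6, -11))), 2) = Pow(Add(-52, Mul(2, -11, -5)), 2) = Pow(Add(-52, 110), 2) = Pow(58, 2) = 3364)
Mul(S, Pow(Function('W')(51, 168), -1)) = Mul(3364, Pow(Mul(Rational(86, 49), Pow(168, -1)), -1)) = Mul(3364, Pow(Mul(Rational(86, 49), Rational(1, 168)), -1)) = Mul(3364, Pow(Rational(43, 4116), -1)) = Mul(3364, Rational(4116, 43)) = Rational(13846224, 43)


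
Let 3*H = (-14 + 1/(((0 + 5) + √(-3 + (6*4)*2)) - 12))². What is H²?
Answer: 233703/32 + 42147*√5/32 ≈ 10248.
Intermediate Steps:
H = (-14 + 1/(-7 + 3*√5))²/3 (H = (-14 + 1/(((0 + 5) + √(-3 + (6*4)*2)) - 12))²/3 = (-14 + 1/((5 + √(-3 + 24*2)) - 12))²/3 = (-14 + 1/((5 + √(-3 + 48)) - 12))²/3 = (-14 + 1/((5 + √45) - 12))²/3 = (-14 + 1/((5 + 3*√5) - 12))²/3 = (-14 + 1/(-7 + 3*√5))²/3 ≈ 101.23)
H² = (669/8 + 63*√5/8)²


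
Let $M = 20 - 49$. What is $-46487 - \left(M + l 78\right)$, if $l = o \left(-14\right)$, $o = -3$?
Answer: $-49734$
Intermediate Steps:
$M = -29$ ($M = 20 - 49 = -29$)
$l = 42$ ($l = \left(-3\right) \left(-14\right) = 42$)
$-46487 - \left(M + l 78\right) = -46487 - \left(-29 + 42 \cdot 78\right) = -46487 - \left(-29 + 3276\right) = -46487 - 3247 = -49734$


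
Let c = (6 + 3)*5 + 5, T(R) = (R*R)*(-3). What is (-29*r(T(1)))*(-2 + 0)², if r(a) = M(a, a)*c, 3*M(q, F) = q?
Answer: 5800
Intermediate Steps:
T(R) = -3*R² (T(R) = R²*(-3) = -3*R²)
M(q, F) = q/3
c = 50 (c = 9*5 + 5 = 45 + 5 = 50)
r(a) = 50*a/3 (r(a) = (a/3)*50 = 50*a/3)
(-29*r(T(1)))*(-2 + 0)² = (-1450*(-3*1²)/3)*(-2 + 0)² = -1450*(-3*1)/3*(-2)² = -1450*(-3)/3*4 = -29*(-50)*4 = 1450*4 = 5800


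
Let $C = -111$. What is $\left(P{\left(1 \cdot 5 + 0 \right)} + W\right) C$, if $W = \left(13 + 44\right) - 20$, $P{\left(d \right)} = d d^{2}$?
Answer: $-17982$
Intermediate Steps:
$P{\left(d \right)} = d^{3}$
$W = 37$ ($W = 57 - 20 = 37$)
$\left(P{\left(1 \cdot 5 + 0 \right)} + W\right) C = \left(\left(1 \cdot 5 + 0\right)^{3} + 37\right) \left(-111\right) = \left(\left(5 + 0\right)^{3} + 37\right) \left(-111\right) = \left(5^{3} + 37\right) \left(-111\right) = \left(125 + 37\right) \left(-111\right) = 162 \left(-111\right) = -17982$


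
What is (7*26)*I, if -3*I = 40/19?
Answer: -7280/57 ≈ -127.72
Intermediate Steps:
I = -40/57 (I = -40/(3*19) = -1/3*40/19 = -40/57 ≈ -0.70175)
(7*26)*I = (7*26)*(-40/57) = 182*(-40/57) = -7280/57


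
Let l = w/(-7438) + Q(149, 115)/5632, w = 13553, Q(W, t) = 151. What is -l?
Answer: 37603679/20945408 ≈ 1.7953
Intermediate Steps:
l = -37603679/20945408 (l = 13553/(-7438) + 151/5632 = 13553*(-1/7438) + 151*(1/5632) = -13553/7438 + 151/5632 = -37603679/20945408 ≈ -1.7953)
-l = -1*(-37603679/20945408) = 37603679/20945408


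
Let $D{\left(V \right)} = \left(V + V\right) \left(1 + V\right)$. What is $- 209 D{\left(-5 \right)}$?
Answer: $-8360$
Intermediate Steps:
$D{\left(V \right)} = 2 V \left(1 + V\right)$
$- 209 D{\left(-5 \right)} = - 209 \cdot 2 \left(-5\right) \left(1 - 5\right) = - 209 \cdot 2 \left(-5\right) \left(-4\right) = \left(-209\right) 40 = -8360$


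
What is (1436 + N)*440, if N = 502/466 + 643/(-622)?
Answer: 45786408580/72463 ≈ 6.3186e+5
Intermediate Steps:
N = 6303/144926 (N = 502*(1/466) + 643*(-1/622) = 251/233 - 643/622 = 6303/144926 ≈ 0.043491)
(1436 + N)*440 = (1436 + 6303/144926)*440 = (208120039/144926)*440 = 45786408580/72463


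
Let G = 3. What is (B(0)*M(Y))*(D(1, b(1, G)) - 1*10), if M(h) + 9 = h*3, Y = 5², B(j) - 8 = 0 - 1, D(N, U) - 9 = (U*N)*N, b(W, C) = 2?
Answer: 462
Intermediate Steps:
D(N, U) = 9 + U*N² (D(N, U) = 9 + (U*N)*N = 9 + (N*U)*N = 9 + U*N²)
B(j) = 7 (B(j) = 8 + (0 - 1) = 8 - 1 = 7)
Y = 25
M(h) = -9 + 3*h (M(h) = -9 + h*3 = -9 + 3*h)
(B(0)*M(Y))*(D(1, b(1, G)) - 1*10) = (7*(-9 + 3*25))*((9 + 2*1²) - 1*10) = (7*(-9 + 75))*((9 + 2*1) - 10) = (7*66)*((9 + 2) - 10) = 462*(11 - 10) = 462*1 = 462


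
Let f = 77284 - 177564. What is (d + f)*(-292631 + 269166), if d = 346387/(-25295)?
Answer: 11905807735991/5059 ≈ 2.3534e+9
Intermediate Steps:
f = -100280
d = -346387/25295 (d = 346387*(-1/25295) = -346387/25295 ≈ -13.694)
(d + f)*(-292631 + 269166) = (-346387/25295 - 100280)*(-292631 + 269166) = -2536928987/25295*(-23465) = 11905807735991/5059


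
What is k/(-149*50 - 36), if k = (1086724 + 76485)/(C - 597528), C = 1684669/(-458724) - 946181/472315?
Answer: 18001675093787610/69225702921987587291 ≈ 0.00026004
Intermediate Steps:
C = -175675767397/30951746580 (C = 1684669*(-1/458724) - 946181*1/472315 = -240667/65532 - 946181/472315 = -175675767397/30951746580 ≈ -5.6758)
k = -36003350187575220/18494710906221637 (k = (1086724 + 76485)/(-175675767397/30951746580 - 597528) = 1163209/(-18494710906221637/30951746580) = 1163209*(-30951746580/18494710906221637) = -36003350187575220/18494710906221637 ≈ -1.9467)
k/(-149*50 - 36) = -36003350187575220/(18494710906221637*(-149*50 - 36)) = -36003350187575220/(18494710906221637*(-7450 - 36)) = -36003350187575220/18494710906221637/(-7486) = -36003350187575220/18494710906221637*(-1/7486) = 18001675093787610/69225702921987587291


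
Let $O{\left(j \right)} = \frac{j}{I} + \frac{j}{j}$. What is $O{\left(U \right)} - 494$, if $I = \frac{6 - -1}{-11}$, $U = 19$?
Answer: $- \frac{3660}{7} \approx -522.86$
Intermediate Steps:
$I = - \frac{7}{11}$ ($I = \left(6 + 1\right) \left(- \frac{1}{11}\right) = 7 \left(- \frac{1}{11}\right) = - \frac{7}{11} \approx -0.63636$)
$O{\left(j \right)} = 1 - \frac{11 j}{7}$ ($O{\left(j \right)} = \frac{j}{- \frac{7}{11}} + \frac{j}{j} = j \left(- \frac{11}{7}\right) + 1 = - \frac{11 j}{7} + 1 = 1 - \frac{11 j}{7}$)
$O{\left(U \right)} - 494 = \left(1 - \frac{209}{7}\right) - 494 = - \frac{202}{7} - 494 = - \frac{3660}{7}$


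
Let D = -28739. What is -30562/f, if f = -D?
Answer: -30562/28739 ≈ -1.0634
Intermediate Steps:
f = 28739 (f = -1*(-28739) = 28739)
-30562/f = -30562/28739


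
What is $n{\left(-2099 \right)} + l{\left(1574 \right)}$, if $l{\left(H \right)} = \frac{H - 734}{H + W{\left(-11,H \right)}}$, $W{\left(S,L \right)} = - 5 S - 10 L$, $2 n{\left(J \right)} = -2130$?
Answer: $- \frac{15029055}{14111} \approx -1065.1$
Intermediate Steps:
$n{\left(J \right)} = -1065$ ($n{\left(J \right)} = \frac{1}{2} \left(-2130\right) = -1065$)
$W{\left(S,L \right)} = - 10 L - 5 S$
$l{\left(H \right)} = \frac{-734 + H}{55 - 9 H}$ ($l{\left(H \right)} = \frac{H - 734}{H - \left(-55 + 10 H\right)} = \frac{-734 + H}{H - \left(-55 + 10 H\right)} = \frac{-734 + H}{55 - 9 H}$)
$n{\left(-2099 \right)} + l{\left(1574 \right)} = -1065 + \frac{734 - 1574}{-55 + 9 \cdot 1574} = -1065 + \frac{734 - 1574}{-55 + 14166} = -1065 + \frac{1}{14111} \left(-840\right) = -1065 - \frac{840}{14111} = - \frac{15029055}{14111}$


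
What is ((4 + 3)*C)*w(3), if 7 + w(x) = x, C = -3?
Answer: 84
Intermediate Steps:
w(x) = -7 + x
((4 + 3)*C)*w(3) = ((4 + 3)*(-3))*(-7 + 3) = (7*(-3))*(-4) = -21*(-4) = 84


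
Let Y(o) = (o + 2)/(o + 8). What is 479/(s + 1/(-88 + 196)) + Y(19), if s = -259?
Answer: -269791/251739 ≈ -1.0717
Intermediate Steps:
Y(o) = (2 + o)/(8 + o)
479/(s + 1/(-88 + 196)) + Y(19) = 479/(-259 + 1/(-88 + 196)) + (2 + 19)/(8 + 19) = 479/(-259 + 1/108) + 21/27 = 479/(-259 + 1/108) + (1/27)*21 = 479/(-27971/108) + 7/9 = -108/27971*479 + 7/9 = -51732/27971 + 7/9 = -269791/251739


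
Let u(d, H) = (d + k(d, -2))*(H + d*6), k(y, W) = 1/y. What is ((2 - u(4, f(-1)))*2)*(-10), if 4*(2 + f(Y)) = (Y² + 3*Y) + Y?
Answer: 7065/4 ≈ 1766.3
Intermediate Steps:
f(Y) = -2 + Y + Y²/4 (f(Y) = -2 + ((Y² + 3*Y) + Y)/4 = -2 + (Y² + 4*Y)/4 = -2 + (Y + Y²/4) = -2 + Y + Y²/4)
u(d, H) = (H + 6*d)*(d + 1/d) (u(d, H) = (d + 1/d)*(H + d*6) = (d + 1/d)*(H + 6*d) = (H + 6*d)*(d + 1/d))
((2 - u(4, f(-1)))*2)*(-10) = ((2 - (6 + 6*4² + (-2 - 1 + (¼)*(-1)²)*4 + (-2 - 1 + (¼)*(-1)²)/4))*2)*(-10) = ((2 - (6 + 6*16 + (-2 - 1 + (¼)*1)*4 + (-2 - 1 + (¼)*1)*(¼)))*2)*(-10) = ((2 - (6 + 96 + (-2 - 1 + ¼)*4 + (-2 - 1 + ¼)*(¼)))*2)*(-10) = ((2 - (6 + 96 - 11/4*4 - 11/4*¼))*2)*(-10) = ((2 - (6 + 96 - 11 - 11/16))*2)*(-10) = ((2 - 1*1445/16)*2)*(-10) = ((2 - 1445/16)*2)*(-10) = -1413/16*2*(-10) = -1413/8*(-10) = 7065/4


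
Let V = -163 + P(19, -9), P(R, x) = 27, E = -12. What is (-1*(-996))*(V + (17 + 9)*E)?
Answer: -446208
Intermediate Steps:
V = -136 (V = -163 + 27 = -136)
(-1*(-996))*(V + (17 + 9)*E) = (-1*(-996))*(-136 + (17 + 9)*(-12)) = 996*(-136 + 26*(-12)) = 996*(-136 - 312) = 996*(-448) = -446208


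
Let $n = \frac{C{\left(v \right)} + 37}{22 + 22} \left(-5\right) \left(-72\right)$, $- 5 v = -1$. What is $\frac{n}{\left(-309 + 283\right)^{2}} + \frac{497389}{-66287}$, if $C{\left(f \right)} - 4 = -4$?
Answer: $- \frac{133763419}{18958082} \approx -7.0557$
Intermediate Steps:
$v = \frac{1}{5}$ ($v = \left(- \frac{1}{5}\right) \left(-1\right) = \frac{1}{5} \approx 0.2$)
$C{\left(f \right)} = 0$ ($C{\left(f \right)} = 4 - 4 = 0$)
$n = \frac{3330}{11}$ ($n = \frac{0 + 37}{22 + 22} \left(-5\right) \left(-72\right) = \frac{37}{44} \left(-5\right) \left(-72\right) = \left(- \frac{185}{44}\right) \left(-72\right) = \frac{3330}{11} \approx 302.73$)
$\frac{n}{\left(-309 + 283\right)^{2}} + \frac{497389}{-66287} = \frac{3330}{11 \left(-309 + 283\right)^{2}} + \frac{497389}{-66287} = \frac{3330}{11 \left(-26\right)^{2}} + 497389 \left(- \frac{1}{66287}\right) = \frac{3330}{11 \cdot 676} - \frac{497389}{66287} = \frac{3330}{11} \cdot \frac{1}{676} - \frac{497389}{66287} = \frac{1665}{3718} - \frac{497389}{66287} = - \frac{133763419}{18958082}$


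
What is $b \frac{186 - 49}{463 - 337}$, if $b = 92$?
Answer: $\frac{6302}{63} \approx 100.03$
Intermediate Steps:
$b \frac{186 - 49}{463 - 337} = 92 \frac{186 - 49}{463 - 337} = 92 \cdot \frac{137}{126} = \frac{6302}{63}$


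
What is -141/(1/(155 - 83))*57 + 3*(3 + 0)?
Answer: -578655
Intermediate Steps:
-141/(1/(155 - 83))*57 + 3*(3 + 0) = -141/(1/72)*57 + 3*3 = -141/1/72*57 + 9 = -141*72*57 + 9 = -10152*57 + 9 = -578664 + 9 = -578655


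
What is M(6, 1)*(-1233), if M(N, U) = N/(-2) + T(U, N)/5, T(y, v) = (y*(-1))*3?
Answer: 22194/5 ≈ 4438.8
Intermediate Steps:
T(y, v) = -3*y (T(y, v) = -y*3 = -3*y)
M(N, U) = -3*U/5 - N/2 (M(N, U) = N/(-2) - 3*U/5 = N*(-1/2) - 3*U*(1/5) = -N/2 - 3*U/5 = -3*U/5 - N/2)
M(6, 1)*(-1233) = (-3/5*1 - 1/2*6)*(-1233) = (-3/5 - 3)*(-1233) = -18/5*(-1233) = 22194/5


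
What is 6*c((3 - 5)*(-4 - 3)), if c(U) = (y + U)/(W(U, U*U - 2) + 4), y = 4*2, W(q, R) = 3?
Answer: 132/7 ≈ 18.857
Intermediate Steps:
y = 8
c(U) = 8/7 + U/7 (c(U) = (8 + U)/(3 + 4) = (8 + U)/7 = (8 + U)*(⅐) = 8/7 + U/7)
6*c((3 - 5)*(-4 - 3)) = 6*(8/7 + ((3 - 5)*(-4 - 3))/7) = 6*(8/7 + (-2*(-7))/7) = 6*(8/7 + (⅐)*14) = 6*(8/7 + 2) = 6*(22/7) = 132/7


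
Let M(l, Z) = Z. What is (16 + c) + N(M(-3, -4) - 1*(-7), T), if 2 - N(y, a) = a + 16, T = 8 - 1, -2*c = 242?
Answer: -126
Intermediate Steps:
c = -121 (c = -1/2*242 = -121)
T = 7
N(y, a) = -14 - a (N(y, a) = 2 - (a + 16) = 2 - (16 + a) = 2 + (-16 - a) = -14 - a)
(16 + c) + N(M(-3, -4) - 1*(-7), T) = (16 - 121) + (-14 - 1*7) = -105 + (-14 - 7) = -105 - 21 = -126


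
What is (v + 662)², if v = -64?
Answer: 357604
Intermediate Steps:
(v + 662)² = (-64 + 662)² = 598² = 357604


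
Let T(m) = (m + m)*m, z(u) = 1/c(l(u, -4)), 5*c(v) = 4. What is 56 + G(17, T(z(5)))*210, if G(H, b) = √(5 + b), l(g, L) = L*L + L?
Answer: 56 + 105*√130/2 ≈ 654.59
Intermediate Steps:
l(g, L) = L + L² (l(g, L) = L² + L = L + L²)
c(v) = ⅘ (c(v) = (⅕)*4 = ⅘)
z(u) = 5/4 (z(u) = 1/(⅘) = 5/4)
T(m) = 2*m² (T(m) = (2*m)*m = 2*m²)
56 + G(17, T(z(5)))*210 = 56 + √(5 + 2*(5/4)²)*210 = 56 + √(5 + 2*(25/16))*210 = 56 + √(5 + 25/8)*210 = 56 + √(65/8)*210 = 56 + (√130/4)*210 = 56 + 105*√130/2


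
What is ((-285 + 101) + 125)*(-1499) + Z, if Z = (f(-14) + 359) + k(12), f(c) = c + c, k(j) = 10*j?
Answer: 88892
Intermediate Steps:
f(c) = 2*c
Z = 451 (Z = (2*(-14) + 359) + 10*12 = (-28 + 359) + 120 = 331 + 120 = 451)
((-285 + 101) + 125)*(-1499) + Z = ((-285 + 101) + 125)*(-1499) + 451 = (-184 + 125)*(-1499) + 451 = -59*(-1499) + 451 = 88441 + 451 = 88892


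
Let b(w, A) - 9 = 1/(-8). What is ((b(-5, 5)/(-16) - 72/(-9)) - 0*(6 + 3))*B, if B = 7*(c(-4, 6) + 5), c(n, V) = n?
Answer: 6671/128 ≈ 52.117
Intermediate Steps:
b(w, A) = 71/8 (b(w, A) = 9 + 1/(-8) = 9 - ⅛ = 71/8)
B = 7 (B = 7*(-4 + 5) = 7*1 = 7)
((b(-5, 5)/(-16) - 72/(-9)) - 0*(6 + 3))*B = (((71/8)/(-16) - 72/(-9)) - 0*(6 + 3))*7 = (((71/8)*(-1/16) - 72*(-⅑)) - 0*9)*7 = ((-71/128 + 8) - 33*0)*7 = (953/128 + 0)*7 = (953/128)*7 = 6671/128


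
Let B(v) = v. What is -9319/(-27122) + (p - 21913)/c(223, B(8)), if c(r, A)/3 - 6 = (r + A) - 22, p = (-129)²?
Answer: -136976429/17493690 ≈ -7.8300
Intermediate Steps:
p = 16641
c(r, A) = -48 + 3*A + 3*r (c(r, A) = 18 + 3*((r + A) - 22) = 18 + 3*((A + r) - 22) = 18 + 3*(-22 + A + r) = 18 + (-66 + 3*A + 3*r) = -48 + 3*A + 3*r)
-9319/(-27122) + (p - 21913)/c(223, B(8)) = -9319/(-27122) + (16641 - 21913)/(-48 + 3*8 + 3*223) = -9319*(-1/27122) - 5272/(-48 + 24 + 669) = 9319/27122 - 5272/645 = -136976429/17493690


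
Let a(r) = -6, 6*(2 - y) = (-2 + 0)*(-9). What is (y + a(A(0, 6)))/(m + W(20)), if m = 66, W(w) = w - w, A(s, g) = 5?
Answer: -7/66 ≈ -0.10606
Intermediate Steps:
y = -1 (y = 2 - (-2 + 0)*(-9)/6 = 2 - (-1)*(-9)/3 = 2 - 1/6*18 = 2 - 3 = -1)
W(w) = 0
(y + a(A(0, 6)))/(m + W(20)) = (-1 - 6)/(66 + 0) = -7/66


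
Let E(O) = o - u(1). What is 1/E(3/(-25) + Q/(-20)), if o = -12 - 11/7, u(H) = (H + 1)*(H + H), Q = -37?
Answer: -7/123 ≈ -0.056911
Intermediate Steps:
u(H) = 2*H*(1 + H) (u(H) = (1 + H)*(2*H) = 2*H*(1 + H))
o = -95/7 (o = -12 - 11*⅐ = -12 - 11/7 = -95/7 ≈ -13.571)
E(O) = -123/7 (E(O) = -95/7 - 2*(1 + 1) = -95/7 - 2*2 = -95/7 - 1*4 = -95/7 - 4 = -123/7)
1/E(3/(-25) + Q/(-20)) = 1/(-123/7) = -7/123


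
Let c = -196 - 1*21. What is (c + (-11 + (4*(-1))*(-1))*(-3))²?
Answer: 38416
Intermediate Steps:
c = -217 (c = -196 - 21 = -217)
(c + (-11 + (4*(-1))*(-1))*(-3))² = (-217 + (-11 + (4*(-1))*(-1))*(-3))² = (-217 + (-11 - 4*(-1))*(-3))² = (-217 + (-11 + 4)*(-3))² = (-217 - 7*(-3))² = (-217 + 21)² = (-196)² = 38416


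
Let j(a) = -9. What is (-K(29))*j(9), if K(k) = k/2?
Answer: 261/2 ≈ 130.50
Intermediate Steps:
K(k) = k/2 (K(k) = k*(½) = k/2)
(-K(29))*j(9) = -29/2*(-9) = 261/2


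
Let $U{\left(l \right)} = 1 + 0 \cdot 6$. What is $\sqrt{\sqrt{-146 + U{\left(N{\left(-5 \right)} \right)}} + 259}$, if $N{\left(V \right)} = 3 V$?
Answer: $\sqrt{259 + i \sqrt{145}} \approx 16.098 + 0.374 i$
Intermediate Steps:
$U{\left(l \right)} = 1$ ($U{\left(l \right)} = 1 + 0 = 1$)
$\sqrt{\sqrt{-146 + U{\left(N{\left(-5 \right)} \right)}} + 259} = \sqrt{\sqrt{-146 + 1} + 259} = \sqrt{\sqrt{-145} + 259} = \sqrt{i \sqrt{145} + 259} = \sqrt{259 + i \sqrt{145}}$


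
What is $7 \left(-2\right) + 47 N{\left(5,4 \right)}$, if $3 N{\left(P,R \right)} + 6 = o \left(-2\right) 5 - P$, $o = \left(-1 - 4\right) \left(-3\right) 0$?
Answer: $- \frac{559}{3} \approx -186.33$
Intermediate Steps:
$o = 0$ ($o = \left(-5\right) \left(-3\right) 0 = 15 \cdot 0 = 0$)
$N{\left(P,R \right)} = -2 - \frac{P}{3}$ ($N{\left(P,R \right)} = -2 + \frac{0 \left(-2\right) 5 - P}{3} = -2 + \frac{0 \cdot 5 - P}{3} = -2 + \frac{0 - P}{3} = -2 + \frac{\left(-1\right) P}{3} = -2 - \frac{P}{3}$)
$7 \left(-2\right) + 47 N{\left(5,4 \right)} = 7 \left(-2\right) + 47 \left(-2 - \frac{5}{3}\right) = -14 + 47 \left(-2 - \frac{5}{3}\right) = -14 + 47 \left(- \frac{11}{3}\right) = -14 - \frac{517}{3} = - \frac{559}{3}$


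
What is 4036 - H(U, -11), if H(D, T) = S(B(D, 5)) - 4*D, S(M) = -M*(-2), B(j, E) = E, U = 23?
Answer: 4118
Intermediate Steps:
S(M) = 2*M
H(D, T) = 10 - 4*D (H(D, T) = 2*5 - 4*D = 10 - 4*D)
4036 - H(U, -11) = 4036 - (10 - 4*23) = 4036 - (10 - 92) = 4036 - 1*(-82) = 4036 + 82 = 4118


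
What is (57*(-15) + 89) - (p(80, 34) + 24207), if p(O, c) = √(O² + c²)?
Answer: -24973 - 2*√1889 ≈ -25060.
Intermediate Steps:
(57*(-15) + 89) - (p(80, 34) + 24207) = (57*(-15) + 89) - (√(80² + 34²) + 24207) = (-855 + 89) - (√(6400 + 1156) + 24207) = -766 - (√7556 + 24207) = -766 - (2*√1889 + 24207) = -766 - (24207 + 2*√1889) = -766 + (-24207 - 2*√1889) = -24973 - 2*√1889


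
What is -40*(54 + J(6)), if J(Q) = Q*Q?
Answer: -3600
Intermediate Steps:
J(Q) = Q²
-40*(54 + J(6)) = -40*(54 + 6²) = -40*(54 + 36) = -40*90 = -3600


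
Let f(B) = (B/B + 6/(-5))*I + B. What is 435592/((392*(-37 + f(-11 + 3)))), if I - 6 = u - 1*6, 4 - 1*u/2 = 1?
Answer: -272245/11319 ≈ -24.052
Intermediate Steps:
u = 6 (u = 8 - 2*1 = 8 - 2 = 6)
I = 6 (I = 6 + (6 - 1*6) = 6 + (6 - 6) = 6 + 0 = 6)
f(B) = -6/5 + B (f(B) = (B/B + 6/(-5))*6 + B = (1 + 6*(-⅕))*6 + B = (1 - 6/5)*6 + B = -⅕*6 + B = -6/5 + B)
435592/((392*(-37 + f(-11 + 3)))) = 435592/((392*(-37 + (-6/5 + (-11 + 3))))) = 435592/((392*(-37 + (-6/5 - 8)))) = 435592/((392*(-37 - 46/5))) = 435592/((392*(-231/5))) = 435592/(-90552/5) = 435592*(-5/90552) = -272245/11319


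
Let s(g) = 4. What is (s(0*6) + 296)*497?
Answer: 149100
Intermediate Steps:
(s(0*6) + 296)*497 = (4 + 296)*497 = 300*497 = 149100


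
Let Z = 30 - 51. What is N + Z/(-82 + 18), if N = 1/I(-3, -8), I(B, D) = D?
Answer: 13/64 ≈ 0.20313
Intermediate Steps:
Z = -21
N = -1/8 (N = 1/(-8) = -1/8 ≈ -0.12500)
N + Z/(-82 + 18) = -1/8 - 21/(-82 + 18) = -1/8 - 21/(-64) = -1/8 - 21*(-1/64) = -1/8 + 21/64 = 13/64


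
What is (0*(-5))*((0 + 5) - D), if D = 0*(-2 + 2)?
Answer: 0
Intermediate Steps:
D = 0 (D = 0*0 = 0)
(0*(-5))*((0 + 5) - D) = (0*(-5))*((0 + 5) - 1*0) = 0*(5 + 0) = 0*5 = 0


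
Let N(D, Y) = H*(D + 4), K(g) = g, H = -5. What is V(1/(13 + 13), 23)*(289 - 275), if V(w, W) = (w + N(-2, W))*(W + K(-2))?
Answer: -38073/13 ≈ -2928.7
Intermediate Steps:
N(D, Y) = -20 - 5*D (N(D, Y) = -5*(D + 4) = -5*(4 + D) = -20 - 5*D)
V(w, W) = (-10 + w)*(-2 + W) (V(w, W) = (w + (-20 - 5*(-2)))*(W - 2) = (w + (-20 + 10))*(-2 + W) = (w - 10)*(-2 + W) = (-10 + w)*(-2 + W))
V(1/(13 + 13), 23)*(289 - 275) = (20 - 10*23 - 2/(13 + 13) + 23/(13 + 13))*(289 - 275) = (20 - 230 - 2/26 + 23/26)*14 = (20 - 230 - 2*1/26 + 23*(1/26))*14 = (20 - 230 - 1/13 + 23/26)*14 = -5439/26*14 = -38073/13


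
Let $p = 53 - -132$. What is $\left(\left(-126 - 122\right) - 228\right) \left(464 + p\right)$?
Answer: $-308924$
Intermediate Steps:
$p = 185$ ($p = 53 + 132 = 185$)
$\left(\left(-126 - 122\right) - 228\right) \left(464 + p\right) = \left(\left(-126 - 122\right) - 228\right) \left(464 + 185\right) = \left(-248 - 228\right) 649 = \left(-476\right) 649 = -308924$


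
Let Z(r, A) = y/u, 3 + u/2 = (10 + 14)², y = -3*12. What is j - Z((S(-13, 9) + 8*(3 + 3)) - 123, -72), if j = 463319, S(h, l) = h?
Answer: 88493935/191 ≈ 4.6332e+5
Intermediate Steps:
y = -36
u = 1146 (u = -6 + 2*(10 + 14)² = -6 + 2*24² = -6 + 2*576 = -6 + 1152 = 1146)
Z(r, A) = -6/191 (Z(r, A) = -36/1146 = -36*1/1146 = -6/191)
j - Z((S(-13, 9) + 8*(3 + 3)) - 123, -72) = 463319 - 1*(-6/191) = 463319 + 6/191 = 88493935/191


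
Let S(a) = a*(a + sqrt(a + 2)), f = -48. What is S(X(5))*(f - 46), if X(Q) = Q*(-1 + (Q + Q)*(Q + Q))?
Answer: -23032350 - 46530*sqrt(497) ≈ -2.4070e+7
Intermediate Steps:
X(Q) = Q*(-1 + 4*Q**2) (X(Q) = Q*(-1 + (2*Q)*(2*Q)) = Q*(-1 + 4*Q**2))
S(a) = a*(a + sqrt(2 + a))
S(X(5))*(f - 46) = ((-1*5 + 4*5**3)*((-1*5 + 4*5**3) + sqrt(2 + (-1*5 + 4*5**3))))*(-48 - 46) = ((-5 + 4*125)*((-5 + 4*125) + sqrt(2 + (-5 + 4*125))))*(-94) = ((-5 + 500)*((-5 + 500) + sqrt(2 + (-5 + 500))))*(-94) = (495*(495 + sqrt(2 + 495)))*(-94) = (495*(495 + sqrt(497)))*(-94) = (245025 + 495*sqrt(497))*(-94) = -23032350 - 46530*sqrt(497)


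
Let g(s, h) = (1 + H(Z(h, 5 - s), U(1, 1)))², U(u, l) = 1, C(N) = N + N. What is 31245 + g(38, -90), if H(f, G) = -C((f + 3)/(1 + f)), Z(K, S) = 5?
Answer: 281230/9 ≈ 31248.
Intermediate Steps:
C(N) = 2*N
H(f, G) = -2*(3 + f)/(1 + f) (H(f, G) = -2*(f + 3)/(1 + f) = -2*(3 + f)/(1 + f))
g(s, h) = 25/9 (g(s, h) = (1 + 2*(-3 - 1*5)/(1 + 5))² = (1 + 2*(-3 - 5)/6)² = (1 + 2*(⅙)*(-8))² = (1 - 8/3)² = (-5/3)² = 25/9)
31245 + g(38, -90) = 31245 + 25/9 = 281230/9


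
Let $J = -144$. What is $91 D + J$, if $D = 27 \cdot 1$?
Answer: $2313$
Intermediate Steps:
$D = 27$
$91 D + J = 91 \cdot 27 - 144 = 2457 - 144 = 2313$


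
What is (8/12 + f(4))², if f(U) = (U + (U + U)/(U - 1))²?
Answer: 164836/81 ≈ 2035.0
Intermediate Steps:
f(U) = (U + 2*U/(-1 + U))² (f(U) = (U + (2*U)/(-1 + U))² = (U + 2*U/(-1 + U))²)
(8/12 + f(4))² = (8/12 + 4²*(1 + 4)²/(-1 + 4)²)² = (8*(1/12) + 16*5²/3²)² = (⅔ + 16*25*(⅑))² = (⅔ + 400/9)² = (406/9)² = 164836/81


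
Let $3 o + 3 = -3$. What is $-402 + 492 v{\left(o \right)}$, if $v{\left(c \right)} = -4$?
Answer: $-2370$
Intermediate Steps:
$o = -2$ ($o = -1 + \frac{1}{3} \left(-3\right) = -1 - 1 = -2$)
$-402 + 492 v{\left(o \right)} = -402 + 492 \left(-4\right) = -402 - 1968 = -2370$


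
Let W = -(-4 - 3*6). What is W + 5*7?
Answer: 57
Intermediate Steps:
W = 22 (W = -(-4 - 18) = -1*(-22) = 22)
W + 5*7 = 22 + 5*7 = 22 + 35 = 57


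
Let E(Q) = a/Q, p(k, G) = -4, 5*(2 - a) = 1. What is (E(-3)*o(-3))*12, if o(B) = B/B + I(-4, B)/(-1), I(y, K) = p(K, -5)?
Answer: -36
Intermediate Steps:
a = 9/5 (a = 2 - ⅕*1 = 2 - ⅕ = 9/5 ≈ 1.8000)
I(y, K) = -4
o(B) = 5 (o(B) = B/B - 4/(-1) = 1 - 4*(-1) = 1 + 4 = 5)
E(Q) = 9/(5*Q)
(E(-3)*o(-3))*12 = (((9/5)/(-3))*5)*12 = (((9/5)*(-⅓))*5)*12 = -⅗*5*12 = -3*12 = -36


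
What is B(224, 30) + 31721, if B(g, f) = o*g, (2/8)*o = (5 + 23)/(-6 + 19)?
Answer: 437461/13 ≈ 33651.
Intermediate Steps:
o = 112/13 (o = 4*((5 + 23)/(-6 + 19)) = 4*(28/13) = 112/13 ≈ 8.6154)
B(g, f) = 112*g/13
B(224, 30) + 31721 = (112/13)*224 + 31721 = 25088/13 + 31721 = 437461/13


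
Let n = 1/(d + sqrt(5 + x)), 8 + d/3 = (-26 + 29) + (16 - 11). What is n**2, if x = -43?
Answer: -1/38 ≈ -0.026316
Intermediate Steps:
d = 0 (d = -24 + 3*((-26 + 29) + (16 - 11)) = -24 + 3*(3 + 5) = -24 + 3*8 = -24 + 24 = 0)
n = -I*sqrt(38)/38 (n = 1/(0 + sqrt(5 - 43)) = 1/(0 + sqrt(-38)) = 1/(0 + I*sqrt(38)) = 1/(I*sqrt(38)) = -I*sqrt(38)/38 ≈ -0.16222*I)
n**2 = (-I*sqrt(38)/38)**2 = -1/38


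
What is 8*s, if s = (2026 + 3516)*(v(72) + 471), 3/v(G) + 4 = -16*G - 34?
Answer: 730875048/35 ≈ 2.0882e+7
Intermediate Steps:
v(G) = 3/(-38 - 16*G) (v(G) = 3/(-4 + (-16*G - 34)) = 3/(-4 + (-34 - 16*G)) = 3/(-38 - 16*G))
s = 91359381/35 (s = (2026 + 3516)*(-3/(38 + 16*72) + 471) = 5542*(-3/(38 + 1152) + 471) = 5542*(-3/1190 + 471) = 5542*(560487/1190) = 91359381/35 ≈ 2.6103e+6)
8*s = 8*(91359381/35) = 730875048/35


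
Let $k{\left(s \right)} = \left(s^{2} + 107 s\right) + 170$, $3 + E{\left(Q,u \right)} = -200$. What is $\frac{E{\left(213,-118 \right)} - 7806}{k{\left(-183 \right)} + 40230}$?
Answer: $- \frac{8009}{54308} \approx -0.14747$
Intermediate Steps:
$E{\left(Q,u \right)} = -203$ ($E{\left(Q,u \right)} = -3 - 200 = -203$)
$k{\left(s \right)} = 170 + s^{2} + 107 s$
$\frac{E{\left(213,-118 \right)} - 7806}{k{\left(-183 \right)} + 40230} = \frac{-203 - 7806}{\left(170 + \left(-183\right)^{2} + 107 \left(-183\right)\right) + 40230} = - \frac{8009}{\left(170 + 33489 - 19581\right) + 40230} = - \frac{8009}{14078 + 40230} = - \frac{8009}{54308}$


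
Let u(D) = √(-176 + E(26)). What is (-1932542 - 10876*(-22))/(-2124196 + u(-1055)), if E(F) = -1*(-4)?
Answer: 899209340230/1128052161647 + 846635*I*√43/1128052161647 ≈ 0.79713 + 4.9215e-6*I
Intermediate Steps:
E(F) = 4
u(D) = 2*I*√43 (u(D) = √(-176 + 4) = √(-172) = 2*I*√43)
(-1932542 - 10876*(-22))/(-2124196 + u(-1055)) = (-1932542 - 10876*(-22))/(-2124196 + 2*I*√43) = (-1932542 + 239272)/(-2124196 + 2*I*√43) = -1693270/(-2124196 + 2*I*√43)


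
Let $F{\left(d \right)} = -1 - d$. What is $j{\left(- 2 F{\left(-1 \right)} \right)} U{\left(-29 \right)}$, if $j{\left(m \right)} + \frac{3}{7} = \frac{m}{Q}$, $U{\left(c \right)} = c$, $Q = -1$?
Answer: $\frac{87}{7} \approx 12.429$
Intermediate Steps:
$j{\left(m \right)} = - \frac{3}{7} - m$ ($j{\left(m \right)} = - \frac{3}{7} + \frac{m}{-1} = - \frac{3}{7} + m \left(-1\right) = - \frac{3}{7} - m$)
$j{\left(- 2 F{\left(-1 \right)} \right)} U{\left(-29 \right)} = \left(- \frac{3}{7} - - 2 \left(-1 - -1\right)\right) \left(-29\right) = \left(- \frac{3}{7} - - 2 \left(-1 + 1\right)\right) \left(-29\right) = \left(- \frac{3}{7} - \left(-2\right) 0\right) \left(-29\right) = \left(- \frac{3}{7} - 0\right) \left(-29\right) = \left(- \frac{3}{7} + 0\right) \left(-29\right) = \left(- \frac{3}{7}\right) \left(-29\right) = \frac{87}{7}$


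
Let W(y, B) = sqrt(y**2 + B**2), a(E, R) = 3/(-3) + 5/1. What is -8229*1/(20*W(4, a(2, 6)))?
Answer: -8229*sqrt(2)/160 ≈ -72.735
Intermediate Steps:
a(E, R) = 4 (a(E, R) = 3*(-1/3) + 5*1 = -1 + 5 = 4)
W(y, B) = sqrt(B**2 + y**2)
-8229*1/(20*W(4, a(2, 6))) = -8229*1/(20*sqrt(4**2 + 4**2)) = -8229*1/(20*sqrt(16 + 16)) = -8229*sqrt(2)/160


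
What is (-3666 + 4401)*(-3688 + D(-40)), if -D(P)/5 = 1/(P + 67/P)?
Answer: -4518556560/1667 ≈ -2.7106e+6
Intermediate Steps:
D(P) = -5/(P + 67/P)
(-3666 + 4401)*(-3688 + D(-40)) = (-3666 + 4401)*(-3688 - 5*(-40)/(67 + (-40)²)) = 735*(-3688 - 5*(-40)/(67 + 1600)) = 735*(-3688 - 5*(-40)/1667) = 735*(-3688 - 5*(-40)*1/1667) = 735*(-3688 + 200/1667) = 735*(-6147696/1667) = -4518556560/1667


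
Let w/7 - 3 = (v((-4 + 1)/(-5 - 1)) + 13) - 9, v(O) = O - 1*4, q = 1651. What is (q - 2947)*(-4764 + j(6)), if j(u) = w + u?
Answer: 6134616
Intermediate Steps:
v(O) = -4 + O (v(O) = O - 4 = -4 + O)
w = 49/2 (w = 21 + 7*(((-4 + (-4 + 1)/(-5 - 1)) + 13) - 9) = 21 + 7*(((-4 - 3/(-6)) + 13) - 9) = 21 + 7*(((-4 - 3*(-⅙)) + 13) - 9) = 21 + 7*(((-4 + ½) + 13) - 9) = 21 + 7*((-7/2 + 13) - 9) = 21 + 7*(19/2 - 9) = 21 + 7*(½) = 21 + 7/2 = 49/2 ≈ 24.500)
j(u) = 49/2 + u
(q - 2947)*(-4764 + j(6)) = (1651 - 2947)*(-4764 + (49/2 + 6)) = -1296*(-4764 + 61/2) = -1296*(-9467/2) = 6134616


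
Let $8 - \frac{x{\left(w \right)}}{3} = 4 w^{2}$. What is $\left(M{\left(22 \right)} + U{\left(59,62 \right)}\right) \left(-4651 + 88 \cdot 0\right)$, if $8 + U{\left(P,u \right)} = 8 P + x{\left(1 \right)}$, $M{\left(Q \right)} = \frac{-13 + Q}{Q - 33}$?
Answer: $- \frac{24310777}{11} \approx -2.2101 \cdot 10^{6}$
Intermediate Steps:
$x{\left(w \right)} = 24 - 12 w^{2}$ ($x{\left(w \right)} = 24 - 3 \cdot 4 w^{2} = 24 - 12 w^{2}$)
$M{\left(Q \right)} = \frac{-13 + Q}{-33 + Q}$
$U{\left(P,u \right)} = 4 + 8 P$ ($U{\left(P,u \right)} = -8 + \left(8 P + \left(24 - 12 \cdot 1^{2}\right)\right) = -8 + \left(8 P + \left(24 - 12\right)\right) = -8 + \left(8 P + 12\right) = -8 + \left(12 + 8 P\right) = 4 + 8 P$)
$\left(M{\left(22 \right)} + U{\left(59,62 \right)}\right) \left(-4651 + 88 \cdot 0\right) = \left(\frac{-13 + 22}{-33 + 22} + \left(4 + 8 \cdot 59\right)\right) \left(-4651 + 88 \cdot 0\right) = \left(\frac{1}{-11} \cdot 9 + \left(4 + 472\right)\right) \left(-4651 + 0\right) = \left(\left(- \frac{1}{11}\right) 9 + 476\right) \left(-4651\right) = \left(- \frac{9}{11} + 476\right) \left(-4651\right) = \frac{5227}{11} \left(-4651\right) = - \frac{24310777}{11}$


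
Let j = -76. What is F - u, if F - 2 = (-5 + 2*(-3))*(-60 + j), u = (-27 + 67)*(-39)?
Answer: 3058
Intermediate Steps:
u = -1560 (u = 40*(-39) = -1560)
F = 1498 (F = 2 + (-5 + 2*(-3))*(-60 - 76) = 2 + (-5 - 6)*(-136) = 2 - 11*(-136) = 2 + 1496 = 1498)
F - u = 1498 - 1*(-1560) = 1498 + 1560 = 3058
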